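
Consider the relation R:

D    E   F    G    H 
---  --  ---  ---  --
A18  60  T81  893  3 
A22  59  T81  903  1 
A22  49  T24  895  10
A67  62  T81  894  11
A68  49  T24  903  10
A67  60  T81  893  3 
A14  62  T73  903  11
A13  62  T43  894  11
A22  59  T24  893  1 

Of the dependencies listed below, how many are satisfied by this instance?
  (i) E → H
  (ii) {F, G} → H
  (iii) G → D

(i) E → H: every LHS value maps to a single RHS value — holds.
(ii) {F, G} → H: every LHS value maps to a single RHS value — holds.
(iii) G → D: G=893: 3 rows → D takes values {A18, A67, A22} — violation; G=903: 3 rows → D takes values {A22, A68, A14} — violation; G=894: 2 rows → D takes values {A67, A13} — violation — fails.
2 of the 3 dependencies hold.

2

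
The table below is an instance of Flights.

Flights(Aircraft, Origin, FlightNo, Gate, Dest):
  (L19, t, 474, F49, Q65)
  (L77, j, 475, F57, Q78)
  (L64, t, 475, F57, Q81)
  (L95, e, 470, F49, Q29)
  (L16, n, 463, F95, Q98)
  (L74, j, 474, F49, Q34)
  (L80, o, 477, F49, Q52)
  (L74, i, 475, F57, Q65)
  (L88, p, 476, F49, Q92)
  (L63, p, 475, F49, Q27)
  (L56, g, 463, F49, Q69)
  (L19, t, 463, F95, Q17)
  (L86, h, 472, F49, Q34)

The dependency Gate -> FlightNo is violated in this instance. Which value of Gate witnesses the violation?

Gate=F49: 8 rows → FlightNo takes values {474, 470, 477, 476, 475, 463, 472} — violation
Gate=F57: 3 rows → FlightNo = 475, 475, 475 ✓
Gate=F95: 2 rows → FlightNo = 463, 463 ✓
The only Gate value with inconsistent FlightNo is Gate=F49.

F49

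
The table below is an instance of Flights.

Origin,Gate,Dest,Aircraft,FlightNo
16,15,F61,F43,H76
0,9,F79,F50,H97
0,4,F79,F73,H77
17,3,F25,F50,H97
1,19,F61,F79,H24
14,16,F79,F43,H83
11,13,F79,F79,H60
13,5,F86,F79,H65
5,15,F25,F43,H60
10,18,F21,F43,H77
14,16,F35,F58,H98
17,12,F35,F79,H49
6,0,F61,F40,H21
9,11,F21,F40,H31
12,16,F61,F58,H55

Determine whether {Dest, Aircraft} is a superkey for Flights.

All 15 rows have distinct {Dest, Aircraft} values, so {Dest, Aircraft} → (all attributes) holds and {Dest, Aircraft} is a superkey.

Yes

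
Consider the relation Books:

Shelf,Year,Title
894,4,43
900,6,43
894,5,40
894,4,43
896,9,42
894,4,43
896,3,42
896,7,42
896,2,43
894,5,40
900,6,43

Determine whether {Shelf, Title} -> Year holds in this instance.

No

(Shelf=894, Title=43): 3 rows → Year = 4, 4, 4 ✓
(Shelf=900, Title=43): 2 rows → Year = 6, 6 ✓
(Shelf=894, Title=40): 2 rows → Year = 5, 5 ✓
(Shelf=896, Title=42): 3 rows → Year takes values {9, 3, 7} — violation
(Shelf=896, Title=43): 1 row → Year = 2 ✓
Two rows agree on {Shelf, Title} but differ on Year, so {Shelf, Title} -> Year does not hold.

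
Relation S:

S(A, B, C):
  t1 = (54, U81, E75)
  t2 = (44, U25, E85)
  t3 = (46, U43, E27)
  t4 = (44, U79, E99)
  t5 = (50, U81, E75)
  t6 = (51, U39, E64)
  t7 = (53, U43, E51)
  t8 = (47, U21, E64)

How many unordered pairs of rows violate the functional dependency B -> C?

1

B=U81: all 2 rows agree on C — 0 pairs.
B=U43: violating pairs (3,7) — 1 pair.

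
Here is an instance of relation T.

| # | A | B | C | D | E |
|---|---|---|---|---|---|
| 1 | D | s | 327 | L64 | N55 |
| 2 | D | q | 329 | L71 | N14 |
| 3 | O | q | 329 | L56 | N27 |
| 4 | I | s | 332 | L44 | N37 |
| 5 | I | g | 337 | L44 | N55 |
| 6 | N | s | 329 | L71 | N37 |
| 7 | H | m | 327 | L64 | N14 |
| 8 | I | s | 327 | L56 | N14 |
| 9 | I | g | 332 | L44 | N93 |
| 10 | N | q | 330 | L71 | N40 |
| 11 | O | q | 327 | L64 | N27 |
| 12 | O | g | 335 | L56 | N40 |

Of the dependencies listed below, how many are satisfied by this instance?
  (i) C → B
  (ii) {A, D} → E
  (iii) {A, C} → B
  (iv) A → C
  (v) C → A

0

(i) C → B: C=327: rows 1, 7, 8, 11 → B takes values {s, m, q} — violation; C=329: rows 2, 3, 6 → B takes values {q, s} — violation; C=332: rows 4, 9 → B takes values {s, g} — violation — fails.
(ii) {A, D} → E: (A=O, D=L56): rows 3, 12 → E takes values {N27, N40} — violation; (A=I, D=L44): rows 4, 5, 9 → E takes values {N37, N55, N93} — violation; (A=N, D=L71): rows 6, 10 → E takes values {N37, N40} — violation — fails.
(iii) {A, C} → B: (A=I, C=332): rows 4, 9 → B takes values {s, g} — violation — fails.
(iv) A → C: A=D: rows 1, 2 → C takes values {327, 329} — violation; A=O: rows 3, 11, 12 → C takes values {329, 327, 335} — violation; A=I: rows 4, 5, 8, 9 → C takes values {332, 337, 327} — violation; A=N: rows 6, 10 → C takes values {329, 330} — violation — fails.
(v) C → A: C=327: rows 1, 7, 8, 11 → A takes values {D, H, I, O} — violation; C=329: rows 2, 3, 6 → A takes values {D, O, N} — violation — fails.
None of the 5 dependencies hold.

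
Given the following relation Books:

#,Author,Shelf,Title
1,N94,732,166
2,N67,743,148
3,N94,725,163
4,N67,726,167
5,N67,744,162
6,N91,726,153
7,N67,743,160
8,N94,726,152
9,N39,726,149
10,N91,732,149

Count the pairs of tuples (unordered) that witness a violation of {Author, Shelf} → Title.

(Author=N67, Shelf=743): violating pairs (2,7) — 1 pair.

1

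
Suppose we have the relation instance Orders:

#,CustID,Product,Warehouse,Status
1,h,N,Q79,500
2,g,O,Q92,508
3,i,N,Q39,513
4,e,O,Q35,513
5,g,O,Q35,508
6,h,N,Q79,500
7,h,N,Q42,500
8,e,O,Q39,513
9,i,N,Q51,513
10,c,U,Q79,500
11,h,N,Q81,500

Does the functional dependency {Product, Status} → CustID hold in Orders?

Yes

(Product=N, Status=500): rows 1, 6, 7, 11 → CustID = h, h, h, h ✓
(Product=O, Status=508): rows 2, 5 → CustID = g, g ✓
(Product=N, Status=513): rows 3, 9 → CustID = i, i ✓
(Product=O, Status=513): rows 4, 8 → CustID = e, e ✓
(Product=U, Status=500): row 10 → CustID = c ✓
Every {Product, Status} value is associated with a single CustID value, so {Product, Status} → CustID holds.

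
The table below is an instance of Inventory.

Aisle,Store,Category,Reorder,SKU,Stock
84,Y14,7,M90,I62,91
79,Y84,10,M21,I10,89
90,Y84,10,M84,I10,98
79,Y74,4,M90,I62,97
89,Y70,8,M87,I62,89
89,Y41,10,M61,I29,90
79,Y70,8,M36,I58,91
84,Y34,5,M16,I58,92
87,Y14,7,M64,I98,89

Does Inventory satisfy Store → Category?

Store=Y14: 2 rows → Category = 7, 7 ✓
Store=Y84: 2 rows → Category = 10, 10 ✓
Store=Y74: 1 row → Category = 4 ✓
Store=Y70: 2 rows → Category = 8, 8 ✓
Store=Y41: 1 row → Category = 10 ✓
Store=Y34: 1 row → Category = 5 ✓
Every Store value is associated with a single Category value, so Store → Category holds.

Yes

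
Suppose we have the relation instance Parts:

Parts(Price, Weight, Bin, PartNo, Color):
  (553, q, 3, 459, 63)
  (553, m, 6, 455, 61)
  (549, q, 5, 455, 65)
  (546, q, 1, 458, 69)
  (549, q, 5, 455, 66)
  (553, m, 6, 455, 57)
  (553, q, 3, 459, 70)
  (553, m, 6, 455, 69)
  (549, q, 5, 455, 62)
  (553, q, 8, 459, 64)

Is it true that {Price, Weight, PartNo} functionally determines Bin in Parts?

(Price=553, Weight=q, PartNo=459): 3 rows → Bin takes values {3, 8} — violation
(Price=553, Weight=m, PartNo=455): 3 rows → Bin = 6, 6, 6 ✓
(Price=549, Weight=q, PartNo=455): 3 rows → Bin = 5, 5, 5 ✓
(Price=546, Weight=q, PartNo=458): 1 row → Bin = 1 ✓
Two rows agree on {Price, Weight, PartNo} but differ on Bin, so {Price, Weight, PartNo} -> Bin does not hold.

No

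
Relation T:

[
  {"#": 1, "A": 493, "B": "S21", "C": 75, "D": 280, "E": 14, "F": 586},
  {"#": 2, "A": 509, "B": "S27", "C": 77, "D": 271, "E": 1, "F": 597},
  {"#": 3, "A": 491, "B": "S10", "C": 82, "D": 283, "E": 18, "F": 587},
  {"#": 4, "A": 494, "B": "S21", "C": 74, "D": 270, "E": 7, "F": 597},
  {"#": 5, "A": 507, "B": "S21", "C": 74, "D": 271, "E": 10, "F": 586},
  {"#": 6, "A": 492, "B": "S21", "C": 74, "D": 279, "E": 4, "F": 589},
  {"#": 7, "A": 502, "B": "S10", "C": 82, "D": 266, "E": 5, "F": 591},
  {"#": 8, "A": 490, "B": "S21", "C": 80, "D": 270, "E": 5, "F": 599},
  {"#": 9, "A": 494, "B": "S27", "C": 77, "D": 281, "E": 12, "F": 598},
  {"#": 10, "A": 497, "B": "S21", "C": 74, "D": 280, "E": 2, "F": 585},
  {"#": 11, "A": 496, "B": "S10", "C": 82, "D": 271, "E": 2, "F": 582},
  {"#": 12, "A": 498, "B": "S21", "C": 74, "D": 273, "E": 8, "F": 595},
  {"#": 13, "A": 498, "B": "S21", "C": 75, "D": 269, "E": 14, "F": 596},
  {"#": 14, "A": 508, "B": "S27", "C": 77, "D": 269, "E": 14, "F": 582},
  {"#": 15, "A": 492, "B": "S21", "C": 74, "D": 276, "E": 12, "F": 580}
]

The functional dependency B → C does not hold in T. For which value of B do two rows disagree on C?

S21

B=S21: rows 1, 4, 5, 6, 8, 10, 12, 13, 15 → C takes values {75, 74, 80} — violation
B=S27: rows 2, 9, 14 → C = 77, 77, 77 ✓
B=S10: rows 3, 7, 11 → C = 82, 82, 82 ✓
The only B value with inconsistent C is B=S21.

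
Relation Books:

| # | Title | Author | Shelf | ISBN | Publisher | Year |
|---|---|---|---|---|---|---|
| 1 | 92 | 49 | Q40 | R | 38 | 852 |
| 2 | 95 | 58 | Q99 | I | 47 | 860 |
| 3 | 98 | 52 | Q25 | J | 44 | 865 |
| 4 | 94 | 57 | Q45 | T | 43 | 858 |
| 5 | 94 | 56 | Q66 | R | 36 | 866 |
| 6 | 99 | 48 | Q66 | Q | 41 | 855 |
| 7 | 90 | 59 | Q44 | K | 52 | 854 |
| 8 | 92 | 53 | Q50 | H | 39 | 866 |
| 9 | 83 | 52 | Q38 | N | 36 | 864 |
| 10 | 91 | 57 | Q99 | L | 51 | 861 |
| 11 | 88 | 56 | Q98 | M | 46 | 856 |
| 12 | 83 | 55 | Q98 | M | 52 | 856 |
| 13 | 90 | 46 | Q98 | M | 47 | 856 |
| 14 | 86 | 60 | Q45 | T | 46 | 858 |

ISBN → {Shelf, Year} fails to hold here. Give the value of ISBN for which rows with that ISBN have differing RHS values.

ISBN=R: rows 1, 5 → {Shelf,Year} takes values {(Q40, 852), (Q66, 866)} — violation
ISBN=I: row 2 → {Shelf,Year} = (Q99, 860) ✓
ISBN=J: row 3 → {Shelf,Year} = (Q25, 865) ✓
ISBN=T: rows 4, 14 → {Shelf,Year} = (Q45, 858), (Q45, 858) ✓
ISBN=Q: row 6 → {Shelf,Year} = (Q66, 855) ✓
ISBN=K: row 7 → {Shelf,Year} = (Q44, 854) ✓
ISBN=H: row 8 → {Shelf,Year} = (Q50, 866) ✓
ISBN=N: row 9 → {Shelf,Year} = (Q38, 864) ✓
ISBN=L: row 10 → {Shelf,Year} = (Q99, 861) ✓
ISBN=M: rows 11, 12, 13 → {Shelf,Year} = (Q98, 856), (Q98, 856), (Q98, 856) ✓
The only ISBN value with inconsistent RHS is ISBN=R.

R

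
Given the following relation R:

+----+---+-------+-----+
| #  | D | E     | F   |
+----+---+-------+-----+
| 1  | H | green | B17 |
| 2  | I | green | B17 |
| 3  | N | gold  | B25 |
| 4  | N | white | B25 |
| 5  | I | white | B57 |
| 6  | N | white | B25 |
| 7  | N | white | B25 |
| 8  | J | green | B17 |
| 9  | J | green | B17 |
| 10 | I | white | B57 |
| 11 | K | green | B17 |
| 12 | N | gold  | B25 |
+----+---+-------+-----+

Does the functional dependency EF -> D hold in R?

No

(E=green, F=B17): rows 1, 2, 8, 9, 11 → D takes values {H, I, J, K} — violation
(E=gold, F=B25): rows 3, 12 → D = N, N ✓
(E=white, F=B25): rows 4, 6, 7 → D = N, N, N ✓
(E=white, F=B57): rows 5, 10 → D = I, I ✓
Two rows agree on EF but differ on D, so EF -> D does not hold.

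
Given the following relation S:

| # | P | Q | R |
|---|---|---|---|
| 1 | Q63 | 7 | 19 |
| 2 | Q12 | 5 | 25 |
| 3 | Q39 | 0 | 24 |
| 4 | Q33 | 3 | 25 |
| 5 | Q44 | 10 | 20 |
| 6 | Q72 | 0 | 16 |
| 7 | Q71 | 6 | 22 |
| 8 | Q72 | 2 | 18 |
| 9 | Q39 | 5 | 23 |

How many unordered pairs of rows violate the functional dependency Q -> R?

Q=5: violating pairs (2,9) — 1 pair.
Q=0: violating pairs (3,6) — 1 pair.

2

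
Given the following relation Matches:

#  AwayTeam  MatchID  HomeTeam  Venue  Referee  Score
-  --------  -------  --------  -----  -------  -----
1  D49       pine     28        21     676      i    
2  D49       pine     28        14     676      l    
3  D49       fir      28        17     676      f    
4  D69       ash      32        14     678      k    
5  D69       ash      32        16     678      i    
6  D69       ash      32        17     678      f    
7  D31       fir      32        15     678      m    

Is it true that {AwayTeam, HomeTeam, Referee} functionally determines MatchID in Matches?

(AwayTeam=D49, HomeTeam=28, Referee=676): rows 1, 2, 3 → MatchID takes values {pine, fir} — violation
(AwayTeam=D69, HomeTeam=32, Referee=678): rows 4, 5, 6 → MatchID = ash, ash, ash ✓
(AwayTeam=D31, HomeTeam=32, Referee=678): row 7 → MatchID = fir ✓
Two rows agree on {AwayTeam, HomeTeam, Referee} but differ on MatchID, so {AwayTeam, HomeTeam, Referee} -> MatchID does not hold.

No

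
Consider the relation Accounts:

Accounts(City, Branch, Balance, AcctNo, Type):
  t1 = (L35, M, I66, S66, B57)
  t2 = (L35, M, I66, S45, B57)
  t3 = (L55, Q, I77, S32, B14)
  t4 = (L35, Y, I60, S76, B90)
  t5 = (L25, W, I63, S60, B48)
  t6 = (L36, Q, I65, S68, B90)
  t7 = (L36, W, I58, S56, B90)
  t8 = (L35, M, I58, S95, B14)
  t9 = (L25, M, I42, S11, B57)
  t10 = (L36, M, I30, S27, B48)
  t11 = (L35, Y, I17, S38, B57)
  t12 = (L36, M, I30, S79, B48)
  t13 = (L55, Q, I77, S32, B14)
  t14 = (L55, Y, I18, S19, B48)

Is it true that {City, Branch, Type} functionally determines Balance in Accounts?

Yes

(City=L35, Branch=M, Type=B57): rows 1, 2 → Balance = I66, I66 ✓
(City=L55, Branch=Q, Type=B14): rows 3, 13 → Balance = I77, I77 ✓
(City=L35, Branch=Y, Type=B90): row 4 → Balance = I60 ✓
(City=L25, Branch=W, Type=B48): row 5 → Balance = I63 ✓
(City=L36, Branch=Q, Type=B90): row 6 → Balance = I65 ✓
(City=L36, Branch=W, Type=B90): row 7 → Balance = I58 ✓
(City=L35, Branch=M, Type=B14): row 8 → Balance = I58 ✓
(City=L25, Branch=M, Type=B57): row 9 → Balance = I42 ✓
(City=L36, Branch=M, Type=B48): rows 10, 12 → Balance = I30, I30 ✓
(City=L35, Branch=Y, Type=B57): row 11 → Balance = I17 ✓
(City=L55, Branch=Y, Type=B48): row 14 → Balance = I18 ✓
Every {City, Branch, Type} value is associated with a single Balance value, so {City, Branch, Type} → Balance holds.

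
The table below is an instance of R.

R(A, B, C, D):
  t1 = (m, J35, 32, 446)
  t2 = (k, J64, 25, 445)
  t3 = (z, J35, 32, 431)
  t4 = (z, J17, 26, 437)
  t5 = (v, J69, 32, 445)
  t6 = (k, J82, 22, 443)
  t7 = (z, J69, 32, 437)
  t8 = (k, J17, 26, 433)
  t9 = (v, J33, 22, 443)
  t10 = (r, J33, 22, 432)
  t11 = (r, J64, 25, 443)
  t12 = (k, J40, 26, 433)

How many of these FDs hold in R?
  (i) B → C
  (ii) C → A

1

(i) B → C: every LHS value maps to a single RHS value — holds.
(ii) C → A: C=32: rows 1, 3, 5, 7 → A takes values {m, z, v} — violation; C=25: rows 2, 11 → A takes values {k, r} — violation; C=26: rows 4, 8, 12 → A takes values {z, k} — violation; C=22: rows 6, 9, 10 → A takes values {k, v, r} — violation — fails.
1 of the 2 dependencies holds.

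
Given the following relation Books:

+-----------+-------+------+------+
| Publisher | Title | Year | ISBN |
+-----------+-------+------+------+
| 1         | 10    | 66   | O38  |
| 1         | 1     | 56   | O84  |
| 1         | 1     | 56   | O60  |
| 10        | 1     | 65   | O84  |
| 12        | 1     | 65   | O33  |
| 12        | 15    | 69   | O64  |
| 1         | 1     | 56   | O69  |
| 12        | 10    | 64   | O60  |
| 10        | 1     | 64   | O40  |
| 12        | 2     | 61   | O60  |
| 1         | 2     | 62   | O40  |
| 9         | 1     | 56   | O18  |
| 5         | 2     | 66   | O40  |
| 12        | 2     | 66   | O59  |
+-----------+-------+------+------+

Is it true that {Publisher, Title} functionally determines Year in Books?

(Publisher=1, Title=10): 1 row → Year = 66 ✓
(Publisher=1, Title=1): 3 rows → Year = 56, 56, 56 ✓
(Publisher=10, Title=1): 2 rows → Year takes values {65, 64} — violation
(Publisher=12, Title=1): 1 row → Year = 65 ✓
(Publisher=12, Title=15): 1 row → Year = 69 ✓
(Publisher=12, Title=10): 1 row → Year = 64 ✓
(Publisher=12, Title=2): 2 rows → Year takes values {61, 66} — violation
(Publisher=1, Title=2): 1 row → Year = 62 ✓
(Publisher=9, Title=1): 1 row → Year = 56 ✓
(Publisher=5, Title=2): 1 row → Year = 66 ✓
Two rows agree on {Publisher, Title} but differ on Year, so {Publisher, Title} → Year does not hold.

No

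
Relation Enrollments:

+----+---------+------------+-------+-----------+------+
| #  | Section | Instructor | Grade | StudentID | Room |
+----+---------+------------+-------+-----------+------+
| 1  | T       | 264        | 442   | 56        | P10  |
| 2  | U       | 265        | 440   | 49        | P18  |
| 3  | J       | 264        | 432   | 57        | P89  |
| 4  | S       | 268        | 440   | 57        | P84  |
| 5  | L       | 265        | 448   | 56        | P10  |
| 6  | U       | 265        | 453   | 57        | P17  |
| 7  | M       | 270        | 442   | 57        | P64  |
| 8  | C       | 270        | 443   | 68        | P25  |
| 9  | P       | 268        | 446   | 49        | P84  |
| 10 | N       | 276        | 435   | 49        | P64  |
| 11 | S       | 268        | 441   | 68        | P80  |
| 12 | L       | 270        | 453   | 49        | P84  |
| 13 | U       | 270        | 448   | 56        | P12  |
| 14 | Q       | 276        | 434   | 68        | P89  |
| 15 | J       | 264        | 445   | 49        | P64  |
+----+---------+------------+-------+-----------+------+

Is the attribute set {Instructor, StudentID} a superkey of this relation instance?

All 15 rows have distinct {Instructor, StudentID} values, so {Instructor, StudentID} → (all attributes) holds and {Instructor, StudentID} is a superkey.

Yes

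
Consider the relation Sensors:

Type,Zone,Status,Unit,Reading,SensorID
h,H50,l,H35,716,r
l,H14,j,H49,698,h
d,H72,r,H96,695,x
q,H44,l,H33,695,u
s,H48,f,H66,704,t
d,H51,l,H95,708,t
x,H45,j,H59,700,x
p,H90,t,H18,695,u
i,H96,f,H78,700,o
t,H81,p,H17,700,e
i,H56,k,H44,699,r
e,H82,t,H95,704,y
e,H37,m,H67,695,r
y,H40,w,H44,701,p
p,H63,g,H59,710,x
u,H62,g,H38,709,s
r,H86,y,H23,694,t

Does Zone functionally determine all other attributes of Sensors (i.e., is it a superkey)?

All 17 rows have distinct Zone values, so Zone → (all attributes) holds and Zone is a superkey.

Yes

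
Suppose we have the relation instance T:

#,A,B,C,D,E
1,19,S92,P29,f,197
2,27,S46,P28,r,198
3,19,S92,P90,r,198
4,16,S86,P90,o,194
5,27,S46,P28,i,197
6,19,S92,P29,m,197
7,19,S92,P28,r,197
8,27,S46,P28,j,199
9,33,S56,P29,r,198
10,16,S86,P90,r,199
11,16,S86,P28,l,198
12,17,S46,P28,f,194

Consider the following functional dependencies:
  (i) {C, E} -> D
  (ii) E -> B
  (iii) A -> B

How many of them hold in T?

1

(i) {C, E} -> D: (C=P29, E=197): rows 1, 6 → D takes values {f, m} — violation; (C=P28, E=198): rows 2, 11 → D takes values {r, l} — violation; (C=P28, E=197): rows 5, 7 → D takes values {i, r} — violation — fails.
(ii) E -> B: E=197: rows 1, 5, 6, 7 → B takes values {S92, S46} — violation; E=198: rows 2, 3, 9, 11 → B takes values {S46, S92, S56, S86} — violation; E=194: rows 4, 12 → B takes values {S86, S46} — violation; E=199: rows 8, 10 → B takes values {S46, S86} — violation — fails.
(iii) A -> B: every LHS value maps to a single RHS value — holds.
1 of the 3 dependencies holds.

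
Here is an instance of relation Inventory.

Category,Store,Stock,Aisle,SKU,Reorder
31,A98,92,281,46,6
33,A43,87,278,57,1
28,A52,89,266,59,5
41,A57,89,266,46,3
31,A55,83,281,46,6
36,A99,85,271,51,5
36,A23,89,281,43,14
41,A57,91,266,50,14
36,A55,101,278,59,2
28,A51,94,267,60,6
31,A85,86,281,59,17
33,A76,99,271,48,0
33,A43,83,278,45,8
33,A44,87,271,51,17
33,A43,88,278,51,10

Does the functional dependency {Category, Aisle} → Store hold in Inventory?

(Category=31, Aisle=281): 3 rows → Store takes values {A98, A55, A85} — violation
(Category=33, Aisle=278): 3 rows → Store = A43, A43, A43 ✓
(Category=28, Aisle=266): 1 row → Store = A52 ✓
(Category=41, Aisle=266): 2 rows → Store = A57, A57 ✓
(Category=36, Aisle=271): 1 row → Store = A99 ✓
(Category=36, Aisle=281): 1 row → Store = A23 ✓
(Category=36, Aisle=278): 1 row → Store = A55 ✓
(Category=28, Aisle=267): 1 row → Store = A51 ✓
(Category=33, Aisle=271): 2 rows → Store takes values {A76, A44} — violation
Two rows agree on {Category, Aisle} but differ on Store, so {Category, Aisle} → Store does not hold.

No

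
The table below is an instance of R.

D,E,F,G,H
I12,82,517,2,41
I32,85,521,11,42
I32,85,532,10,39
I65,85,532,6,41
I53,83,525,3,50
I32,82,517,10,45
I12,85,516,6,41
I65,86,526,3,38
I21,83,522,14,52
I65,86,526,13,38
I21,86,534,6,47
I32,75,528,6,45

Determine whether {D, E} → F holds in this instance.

(D=I12, E=82): 1 row → F = 517 ✓
(D=I32, E=85): 2 rows → F takes values {521, 532} — violation
(D=I65, E=85): 1 row → F = 532 ✓
(D=I53, E=83): 1 row → F = 525 ✓
(D=I32, E=82): 1 row → F = 517 ✓
(D=I12, E=85): 1 row → F = 516 ✓
(D=I65, E=86): 2 rows → F = 526, 526 ✓
(D=I21, E=83): 1 row → F = 522 ✓
(D=I21, E=86): 1 row → F = 534 ✓
(D=I32, E=75): 1 row → F = 528 ✓
Two rows agree on {D, E} but differ on F, so {D, E} → F does not hold.

No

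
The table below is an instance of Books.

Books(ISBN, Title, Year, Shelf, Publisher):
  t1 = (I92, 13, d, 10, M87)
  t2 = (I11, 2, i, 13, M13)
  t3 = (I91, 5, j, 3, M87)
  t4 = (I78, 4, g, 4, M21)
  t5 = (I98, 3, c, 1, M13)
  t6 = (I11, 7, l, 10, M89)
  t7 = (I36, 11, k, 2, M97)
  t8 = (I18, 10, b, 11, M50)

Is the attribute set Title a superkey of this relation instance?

All 8 rows have distinct Title values, so Title → (all attributes) holds and Title is a superkey.

Yes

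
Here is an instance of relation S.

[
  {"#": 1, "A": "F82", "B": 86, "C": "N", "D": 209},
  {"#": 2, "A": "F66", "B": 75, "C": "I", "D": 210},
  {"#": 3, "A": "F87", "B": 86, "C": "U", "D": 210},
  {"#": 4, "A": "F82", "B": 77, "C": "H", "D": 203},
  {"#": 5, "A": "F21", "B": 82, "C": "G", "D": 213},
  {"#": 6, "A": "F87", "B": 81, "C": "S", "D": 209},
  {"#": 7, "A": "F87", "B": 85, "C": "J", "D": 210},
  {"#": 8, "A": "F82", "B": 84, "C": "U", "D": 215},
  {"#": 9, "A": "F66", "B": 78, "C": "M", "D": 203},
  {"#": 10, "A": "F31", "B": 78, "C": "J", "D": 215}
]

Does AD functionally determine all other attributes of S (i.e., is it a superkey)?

No

Rows 3 and 7 have the same AD value (A=F87, D=210) but are distinct tuples, so AD does not determine every attribute — not a superkey.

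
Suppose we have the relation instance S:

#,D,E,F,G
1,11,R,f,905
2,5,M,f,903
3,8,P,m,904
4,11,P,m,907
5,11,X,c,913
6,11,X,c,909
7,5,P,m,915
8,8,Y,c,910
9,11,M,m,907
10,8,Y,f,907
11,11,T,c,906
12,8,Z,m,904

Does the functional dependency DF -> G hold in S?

No

(D=11, F=f): row 1 → G = 905 ✓
(D=5, F=f): row 2 → G = 903 ✓
(D=8, F=m): rows 3, 12 → G = 904, 904 ✓
(D=11, F=m): rows 4, 9 → G = 907, 907 ✓
(D=11, F=c): rows 5, 6, 11 → G takes values {913, 909, 906} — violation
(D=5, F=m): row 7 → G = 915 ✓
(D=8, F=c): row 8 → G = 910 ✓
(D=8, F=f): row 10 → G = 907 ✓
Two rows agree on DF but differ on G, so DF -> G does not hold.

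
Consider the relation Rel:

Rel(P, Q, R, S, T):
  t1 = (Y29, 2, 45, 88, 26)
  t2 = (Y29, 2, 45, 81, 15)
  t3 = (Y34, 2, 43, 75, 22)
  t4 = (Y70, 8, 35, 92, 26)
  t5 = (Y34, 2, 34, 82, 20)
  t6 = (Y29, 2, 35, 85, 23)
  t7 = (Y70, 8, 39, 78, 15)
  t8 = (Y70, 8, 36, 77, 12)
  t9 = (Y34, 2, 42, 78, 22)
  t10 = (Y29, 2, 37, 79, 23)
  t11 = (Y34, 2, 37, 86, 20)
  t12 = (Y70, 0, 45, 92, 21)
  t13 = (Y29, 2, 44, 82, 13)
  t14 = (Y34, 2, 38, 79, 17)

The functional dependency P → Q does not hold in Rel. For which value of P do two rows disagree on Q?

Y70

P=Y29: rows 1, 2, 6, 10, 13 → Q = 2, 2, 2, 2, 2 ✓
P=Y34: rows 3, 5, 9, 11, 14 → Q = 2, 2, 2, 2, 2 ✓
P=Y70: rows 4, 7, 8, 12 → Q takes values {8, 0} — violation
The only P value with inconsistent Q is P=Y70.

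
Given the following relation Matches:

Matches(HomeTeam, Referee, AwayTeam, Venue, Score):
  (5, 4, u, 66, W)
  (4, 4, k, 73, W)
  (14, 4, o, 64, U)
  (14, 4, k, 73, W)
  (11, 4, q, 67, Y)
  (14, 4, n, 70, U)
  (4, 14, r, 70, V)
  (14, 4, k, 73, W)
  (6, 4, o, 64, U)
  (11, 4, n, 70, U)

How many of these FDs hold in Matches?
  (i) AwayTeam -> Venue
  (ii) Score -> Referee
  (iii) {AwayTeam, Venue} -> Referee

3

(i) AwayTeam -> Venue: every LHS value maps to a single RHS value — holds.
(ii) Score -> Referee: every LHS value maps to a single RHS value — holds.
(iii) {AwayTeam, Venue} -> Referee: every LHS value maps to a single RHS value — holds.
3 of the 3 dependencies hold.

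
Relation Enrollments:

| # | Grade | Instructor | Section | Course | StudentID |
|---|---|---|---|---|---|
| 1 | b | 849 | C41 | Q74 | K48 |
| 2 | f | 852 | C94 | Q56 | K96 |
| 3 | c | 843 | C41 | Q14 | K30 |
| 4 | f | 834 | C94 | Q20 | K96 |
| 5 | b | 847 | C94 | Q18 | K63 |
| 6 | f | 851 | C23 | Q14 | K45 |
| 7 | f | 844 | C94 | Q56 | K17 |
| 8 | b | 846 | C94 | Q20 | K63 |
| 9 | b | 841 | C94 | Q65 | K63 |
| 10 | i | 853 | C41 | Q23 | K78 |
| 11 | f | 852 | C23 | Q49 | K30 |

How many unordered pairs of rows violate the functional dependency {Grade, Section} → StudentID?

(Grade=f, Section=C94): violating pairs (2,7), (4,7) — 2 pairs.
(Grade=b, Section=C94): all 3 rows agree on StudentID — 0 pairs.
(Grade=f, Section=C23): violating pairs (6,11) — 1 pair.

3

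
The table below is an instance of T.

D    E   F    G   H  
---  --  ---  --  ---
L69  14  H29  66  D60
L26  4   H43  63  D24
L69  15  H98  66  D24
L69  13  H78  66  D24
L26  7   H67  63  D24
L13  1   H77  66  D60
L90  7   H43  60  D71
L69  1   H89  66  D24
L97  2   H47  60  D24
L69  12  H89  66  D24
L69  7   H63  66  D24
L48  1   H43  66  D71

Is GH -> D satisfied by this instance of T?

(G=66, H=D60): 2 rows → D takes values {L69, L13} — violation
(G=63, H=D24): 2 rows → D = L26, L26 ✓
(G=66, H=D24): 5 rows → D = L69, L69, L69, L69, L69 ✓
(G=60, H=D71): 1 row → D = L90 ✓
(G=60, H=D24): 1 row → D = L97 ✓
(G=66, H=D71): 1 row → D = L48 ✓
Two rows agree on GH but differ on D, so GH -> D does not hold.

No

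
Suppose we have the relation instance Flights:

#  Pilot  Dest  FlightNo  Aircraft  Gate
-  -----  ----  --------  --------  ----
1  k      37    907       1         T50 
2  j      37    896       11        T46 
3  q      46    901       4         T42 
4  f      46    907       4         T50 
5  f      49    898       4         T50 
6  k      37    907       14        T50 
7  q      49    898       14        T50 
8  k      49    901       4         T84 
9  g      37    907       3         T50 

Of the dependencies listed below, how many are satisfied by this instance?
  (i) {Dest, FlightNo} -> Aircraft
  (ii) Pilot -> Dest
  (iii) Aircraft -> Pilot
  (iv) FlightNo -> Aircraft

(i) {Dest, FlightNo} -> Aircraft: (Dest=37, FlightNo=907): rows 1, 6, 9 → Aircraft takes values {1, 14, 3} — violation; (Dest=49, FlightNo=898): rows 5, 7 → Aircraft takes values {4, 14} — violation — fails.
(ii) Pilot -> Dest: Pilot=k: rows 1, 6, 8 → Dest takes values {37, 49} — violation; Pilot=q: rows 3, 7 → Dest takes values {46, 49} — violation; Pilot=f: rows 4, 5 → Dest takes values {46, 49} — violation — fails.
(iii) Aircraft -> Pilot: Aircraft=4: rows 3, 4, 5, 8 → Pilot takes values {q, f, k} — violation; Aircraft=14: rows 6, 7 → Pilot takes values {k, q} — violation — fails.
(iv) FlightNo -> Aircraft: FlightNo=907: rows 1, 4, 6, 9 → Aircraft takes values {1, 4, 14, 3} — violation; FlightNo=898: rows 5, 7 → Aircraft takes values {4, 14} — violation — fails.
None of the 4 dependencies hold.

0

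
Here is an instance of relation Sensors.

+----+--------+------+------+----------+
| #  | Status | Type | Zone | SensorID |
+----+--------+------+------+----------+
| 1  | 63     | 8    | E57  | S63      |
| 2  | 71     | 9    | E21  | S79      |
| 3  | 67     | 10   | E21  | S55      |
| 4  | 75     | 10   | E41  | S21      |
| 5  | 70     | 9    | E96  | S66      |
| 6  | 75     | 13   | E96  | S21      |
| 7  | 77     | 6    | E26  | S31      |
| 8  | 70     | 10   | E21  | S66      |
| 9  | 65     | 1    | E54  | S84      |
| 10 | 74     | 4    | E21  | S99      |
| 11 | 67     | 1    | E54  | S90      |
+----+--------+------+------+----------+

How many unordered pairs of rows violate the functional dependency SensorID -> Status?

0

SensorID=S21: all 2 rows agree on Status — 0 pairs.
SensorID=S66: all 2 rows agree on Status — 0 pairs.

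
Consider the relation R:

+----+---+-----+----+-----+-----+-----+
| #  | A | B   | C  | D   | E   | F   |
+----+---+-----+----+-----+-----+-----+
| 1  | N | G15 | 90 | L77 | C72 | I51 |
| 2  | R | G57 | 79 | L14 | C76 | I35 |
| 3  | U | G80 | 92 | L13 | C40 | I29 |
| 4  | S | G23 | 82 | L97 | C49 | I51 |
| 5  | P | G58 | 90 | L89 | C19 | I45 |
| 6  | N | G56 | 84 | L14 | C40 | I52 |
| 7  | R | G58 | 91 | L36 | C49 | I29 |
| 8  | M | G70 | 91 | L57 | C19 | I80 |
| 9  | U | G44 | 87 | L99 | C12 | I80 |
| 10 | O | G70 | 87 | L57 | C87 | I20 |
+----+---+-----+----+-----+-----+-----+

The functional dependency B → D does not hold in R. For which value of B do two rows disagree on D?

B=G15: row 1 → D = L77 ✓
B=G57: row 2 → D = L14 ✓
B=G80: row 3 → D = L13 ✓
B=G23: row 4 → D = L97 ✓
B=G58: rows 5, 7 → D takes values {L89, L36} — violation
B=G56: row 6 → D = L14 ✓
B=G70: rows 8, 10 → D = L57, L57 ✓
B=G44: row 9 → D = L99 ✓
The only B value with inconsistent D is B=G58.

G58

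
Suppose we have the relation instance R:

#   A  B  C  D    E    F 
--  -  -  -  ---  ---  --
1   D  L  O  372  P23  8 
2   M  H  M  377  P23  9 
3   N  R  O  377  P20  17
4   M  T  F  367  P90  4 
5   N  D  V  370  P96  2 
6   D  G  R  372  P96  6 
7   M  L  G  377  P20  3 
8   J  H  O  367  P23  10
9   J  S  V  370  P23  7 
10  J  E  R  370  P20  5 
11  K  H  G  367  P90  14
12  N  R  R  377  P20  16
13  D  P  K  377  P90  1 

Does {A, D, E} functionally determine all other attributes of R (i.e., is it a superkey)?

No

Rows 3 and 12 have the same {A, D, E} value (A=N, D=377, E=P20) but are distinct tuples, so {A, D, E} does not determine every attribute — not a superkey.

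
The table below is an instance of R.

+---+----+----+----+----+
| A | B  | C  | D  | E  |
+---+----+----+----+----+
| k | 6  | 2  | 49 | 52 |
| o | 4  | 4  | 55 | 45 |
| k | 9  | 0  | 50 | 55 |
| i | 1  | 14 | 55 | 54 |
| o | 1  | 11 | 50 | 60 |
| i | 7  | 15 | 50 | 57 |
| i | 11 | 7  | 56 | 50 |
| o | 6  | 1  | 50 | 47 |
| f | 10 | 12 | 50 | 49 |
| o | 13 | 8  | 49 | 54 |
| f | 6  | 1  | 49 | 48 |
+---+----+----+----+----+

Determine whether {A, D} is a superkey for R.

Two distinct rows share (A=o, D=50), so {A, D} does not determine every attribute — not a superkey.

No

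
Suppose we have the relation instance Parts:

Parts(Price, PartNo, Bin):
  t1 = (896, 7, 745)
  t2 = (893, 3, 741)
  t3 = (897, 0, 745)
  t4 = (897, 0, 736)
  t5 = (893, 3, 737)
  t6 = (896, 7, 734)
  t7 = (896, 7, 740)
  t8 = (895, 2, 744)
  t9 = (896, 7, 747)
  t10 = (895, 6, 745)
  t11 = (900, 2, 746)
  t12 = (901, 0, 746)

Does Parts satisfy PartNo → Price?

No

PartNo=7: rows 1, 6, 7, 9 → Price = 896, 896, 896, 896 ✓
PartNo=3: rows 2, 5 → Price = 893, 893 ✓
PartNo=0: rows 3, 4, 12 → Price takes values {897, 901} — violation
PartNo=2: rows 8, 11 → Price takes values {895, 900} — violation
PartNo=6: row 10 → Price = 895 ✓
Two rows agree on PartNo but differ on Price, so PartNo → Price does not hold.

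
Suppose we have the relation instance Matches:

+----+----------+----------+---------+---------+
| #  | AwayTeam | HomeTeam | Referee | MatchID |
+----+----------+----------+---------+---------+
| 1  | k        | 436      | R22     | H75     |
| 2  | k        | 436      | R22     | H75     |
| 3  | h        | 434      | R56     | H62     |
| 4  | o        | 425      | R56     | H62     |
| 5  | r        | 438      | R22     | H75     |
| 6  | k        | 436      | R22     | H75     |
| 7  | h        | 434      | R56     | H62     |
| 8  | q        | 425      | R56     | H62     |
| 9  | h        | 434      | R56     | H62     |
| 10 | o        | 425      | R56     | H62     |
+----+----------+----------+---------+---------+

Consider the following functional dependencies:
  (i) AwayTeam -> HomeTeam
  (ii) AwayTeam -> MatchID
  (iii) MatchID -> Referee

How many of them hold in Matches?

3

(i) AwayTeam -> HomeTeam: every LHS value maps to a single RHS value — holds.
(ii) AwayTeam -> MatchID: every LHS value maps to a single RHS value — holds.
(iii) MatchID -> Referee: every LHS value maps to a single RHS value — holds.
3 of the 3 dependencies hold.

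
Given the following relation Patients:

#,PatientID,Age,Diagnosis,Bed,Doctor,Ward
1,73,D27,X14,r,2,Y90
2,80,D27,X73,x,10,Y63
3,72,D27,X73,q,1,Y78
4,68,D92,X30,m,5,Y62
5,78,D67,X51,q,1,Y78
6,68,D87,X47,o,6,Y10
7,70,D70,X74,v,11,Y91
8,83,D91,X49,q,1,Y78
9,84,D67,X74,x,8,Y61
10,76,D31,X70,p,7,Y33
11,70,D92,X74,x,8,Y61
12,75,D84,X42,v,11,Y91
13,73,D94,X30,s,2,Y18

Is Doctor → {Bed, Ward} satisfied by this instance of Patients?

No

Doctor=2: rows 1, 13 → {Bed,Ward} takes values {(r, Y90), (s, Y18)} — violation
Doctor=10: row 2 → {Bed,Ward} = (x, Y63) ✓
Doctor=1: rows 3, 5, 8 → {Bed,Ward} = (q, Y78), (q, Y78), (q, Y78) ✓
Doctor=5: row 4 → {Bed,Ward} = (m, Y62) ✓
Doctor=6: row 6 → {Bed,Ward} = (o, Y10) ✓
Doctor=11: rows 7, 12 → {Bed,Ward} = (v, Y91), (v, Y91) ✓
Doctor=8: rows 9, 11 → {Bed,Ward} = (x, Y61), (x, Y61) ✓
Doctor=7: row 10 → {Bed,Ward} = (p, Y33) ✓
Two rows agree on Doctor but differ on {Bed, Ward}, so Doctor → {Bed, Ward} does not hold.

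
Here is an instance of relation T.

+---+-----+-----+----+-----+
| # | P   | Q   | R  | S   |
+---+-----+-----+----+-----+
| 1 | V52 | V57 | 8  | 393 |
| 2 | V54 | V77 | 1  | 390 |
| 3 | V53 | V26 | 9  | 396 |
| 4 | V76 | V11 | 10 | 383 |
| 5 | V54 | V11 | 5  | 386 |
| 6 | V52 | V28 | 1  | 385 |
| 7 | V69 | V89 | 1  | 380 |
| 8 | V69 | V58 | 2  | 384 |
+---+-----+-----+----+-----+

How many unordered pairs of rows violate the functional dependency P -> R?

3

P=V52: violating pairs (1,6) — 1 pair.
P=V54: violating pairs (2,5) — 1 pair.
P=V69: violating pairs (7,8) — 1 pair.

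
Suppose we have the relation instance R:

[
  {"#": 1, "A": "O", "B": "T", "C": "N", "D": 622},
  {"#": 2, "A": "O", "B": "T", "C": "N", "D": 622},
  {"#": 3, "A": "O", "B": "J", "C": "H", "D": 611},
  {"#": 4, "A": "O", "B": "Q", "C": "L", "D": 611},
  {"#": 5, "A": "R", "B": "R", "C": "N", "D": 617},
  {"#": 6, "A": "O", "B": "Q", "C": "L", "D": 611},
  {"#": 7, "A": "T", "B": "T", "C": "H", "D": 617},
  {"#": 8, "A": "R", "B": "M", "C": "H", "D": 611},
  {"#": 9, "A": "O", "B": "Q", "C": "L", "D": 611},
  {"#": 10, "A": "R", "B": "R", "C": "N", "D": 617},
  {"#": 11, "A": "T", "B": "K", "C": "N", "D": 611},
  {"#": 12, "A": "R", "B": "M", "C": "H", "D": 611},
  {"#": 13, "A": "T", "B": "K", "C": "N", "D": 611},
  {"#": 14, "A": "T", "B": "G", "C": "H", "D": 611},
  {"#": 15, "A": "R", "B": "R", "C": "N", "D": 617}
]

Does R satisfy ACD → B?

(A=O, C=N, D=622): rows 1, 2 → B = T, T ✓
(A=O, C=H, D=611): row 3 → B = J ✓
(A=O, C=L, D=611): rows 4, 6, 9 → B = Q, Q, Q ✓
(A=R, C=N, D=617): rows 5, 10, 15 → B = R, R, R ✓
(A=T, C=H, D=617): row 7 → B = T ✓
(A=R, C=H, D=611): rows 8, 12 → B = M, M ✓
(A=T, C=N, D=611): rows 11, 13 → B = K, K ✓
(A=T, C=H, D=611): row 14 → B = G ✓
Every ACD value is associated with a single B value, so ACD → B holds.

Yes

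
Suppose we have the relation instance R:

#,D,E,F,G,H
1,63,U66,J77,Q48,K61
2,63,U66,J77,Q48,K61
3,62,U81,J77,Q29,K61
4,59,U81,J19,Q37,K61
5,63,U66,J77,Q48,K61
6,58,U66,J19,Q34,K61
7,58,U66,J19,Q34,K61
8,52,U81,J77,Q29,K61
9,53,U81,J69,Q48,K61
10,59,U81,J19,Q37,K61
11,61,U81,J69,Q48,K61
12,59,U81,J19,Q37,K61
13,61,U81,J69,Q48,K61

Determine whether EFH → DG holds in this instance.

No

(E=U66, F=J77, H=K61): rows 1, 2, 5 → {D,G} = (63, Q48), (63, Q48), (63, Q48) ✓
(E=U81, F=J77, H=K61): rows 3, 8 → {D,G} takes values {(62, Q29), (52, Q29)} — violation
(E=U81, F=J19, H=K61): rows 4, 10, 12 → {D,G} = (59, Q37), (59, Q37), (59, Q37) ✓
(E=U66, F=J19, H=K61): rows 6, 7 → {D,G} = (58, Q34), (58, Q34) ✓
(E=U81, F=J69, H=K61): rows 9, 11, 13 → {D,G} takes values {(53, Q48), (61, Q48)} — violation
Two rows agree on EFH but differ on DG, so EFH → DG does not hold.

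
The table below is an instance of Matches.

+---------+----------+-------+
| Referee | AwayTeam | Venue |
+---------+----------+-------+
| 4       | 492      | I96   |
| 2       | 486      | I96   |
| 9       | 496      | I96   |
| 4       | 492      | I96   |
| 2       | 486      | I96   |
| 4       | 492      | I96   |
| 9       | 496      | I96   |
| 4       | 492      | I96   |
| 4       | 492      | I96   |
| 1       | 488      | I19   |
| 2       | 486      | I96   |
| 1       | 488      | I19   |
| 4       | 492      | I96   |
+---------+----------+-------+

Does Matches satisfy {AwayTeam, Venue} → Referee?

(AwayTeam=492, Venue=I96): 6 rows → Referee = 4, 4, 4, 4, 4, 4 ✓
(AwayTeam=486, Venue=I96): 3 rows → Referee = 2, 2, 2 ✓
(AwayTeam=496, Venue=I96): 2 rows → Referee = 9, 9 ✓
(AwayTeam=488, Venue=I19): 2 rows → Referee = 1, 1 ✓
Every {AwayTeam, Venue} value is associated with a single Referee value, so {AwayTeam, Venue} → Referee holds.

Yes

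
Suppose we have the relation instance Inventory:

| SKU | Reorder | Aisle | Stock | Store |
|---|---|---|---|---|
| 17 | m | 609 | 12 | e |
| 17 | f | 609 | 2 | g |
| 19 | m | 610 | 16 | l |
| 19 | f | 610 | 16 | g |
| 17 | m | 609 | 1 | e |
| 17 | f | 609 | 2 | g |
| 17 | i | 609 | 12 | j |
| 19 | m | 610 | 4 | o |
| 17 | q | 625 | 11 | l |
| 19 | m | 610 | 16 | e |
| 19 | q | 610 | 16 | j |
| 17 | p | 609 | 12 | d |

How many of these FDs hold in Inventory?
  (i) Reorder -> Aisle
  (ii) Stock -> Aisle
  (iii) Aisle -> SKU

(i) Reorder -> Aisle: Reorder=m: 5 rows → Aisle takes values {609, 610} — violation; Reorder=f: 3 rows → Aisle takes values {609, 610} — violation; Reorder=q: 2 rows → Aisle takes values {625, 610} — violation — fails.
(ii) Stock -> Aisle: every LHS value maps to a single RHS value — holds.
(iii) Aisle -> SKU: every LHS value maps to a single RHS value — holds.
2 of the 3 dependencies hold.

2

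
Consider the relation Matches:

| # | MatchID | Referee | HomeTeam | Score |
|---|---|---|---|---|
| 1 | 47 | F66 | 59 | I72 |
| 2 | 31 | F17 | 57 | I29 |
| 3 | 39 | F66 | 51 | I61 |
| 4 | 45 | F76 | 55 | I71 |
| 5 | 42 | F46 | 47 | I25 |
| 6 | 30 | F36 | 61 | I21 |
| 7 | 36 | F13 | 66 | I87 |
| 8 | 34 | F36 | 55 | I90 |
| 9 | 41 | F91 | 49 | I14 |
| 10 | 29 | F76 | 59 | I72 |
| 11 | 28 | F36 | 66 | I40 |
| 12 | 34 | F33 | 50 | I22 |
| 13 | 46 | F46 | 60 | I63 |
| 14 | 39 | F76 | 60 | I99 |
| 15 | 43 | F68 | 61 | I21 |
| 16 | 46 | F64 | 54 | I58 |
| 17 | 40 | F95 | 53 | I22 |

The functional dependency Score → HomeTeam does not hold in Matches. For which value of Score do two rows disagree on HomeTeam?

I22

Score=I72: rows 1, 10 → HomeTeam = 59, 59 ✓
Score=I29: row 2 → HomeTeam = 57 ✓
Score=I61: row 3 → HomeTeam = 51 ✓
Score=I71: row 4 → HomeTeam = 55 ✓
Score=I25: row 5 → HomeTeam = 47 ✓
Score=I21: rows 6, 15 → HomeTeam = 61, 61 ✓
Score=I87: row 7 → HomeTeam = 66 ✓
Score=I90: row 8 → HomeTeam = 55 ✓
Score=I14: row 9 → HomeTeam = 49 ✓
Score=I40: row 11 → HomeTeam = 66 ✓
Score=I22: rows 12, 17 → HomeTeam takes values {50, 53} — violation
Score=I63: row 13 → HomeTeam = 60 ✓
Score=I99: row 14 → HomeTeam = 60 ✓
Score=I58: row 16 → HomeTeam = 54 ✓
The only Score value with inconsistent HomeTeam is Score=I22.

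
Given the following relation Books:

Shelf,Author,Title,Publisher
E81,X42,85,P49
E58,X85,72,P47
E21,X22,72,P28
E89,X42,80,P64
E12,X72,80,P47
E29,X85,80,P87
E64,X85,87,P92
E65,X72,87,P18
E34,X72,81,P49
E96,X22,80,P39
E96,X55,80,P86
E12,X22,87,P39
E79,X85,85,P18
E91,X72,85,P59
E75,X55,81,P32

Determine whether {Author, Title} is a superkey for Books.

Yes

All 15 rows have distinct {Author, Title} values, so {Author, Title} → (all attributes) holds and {Author, Title} is a superkey.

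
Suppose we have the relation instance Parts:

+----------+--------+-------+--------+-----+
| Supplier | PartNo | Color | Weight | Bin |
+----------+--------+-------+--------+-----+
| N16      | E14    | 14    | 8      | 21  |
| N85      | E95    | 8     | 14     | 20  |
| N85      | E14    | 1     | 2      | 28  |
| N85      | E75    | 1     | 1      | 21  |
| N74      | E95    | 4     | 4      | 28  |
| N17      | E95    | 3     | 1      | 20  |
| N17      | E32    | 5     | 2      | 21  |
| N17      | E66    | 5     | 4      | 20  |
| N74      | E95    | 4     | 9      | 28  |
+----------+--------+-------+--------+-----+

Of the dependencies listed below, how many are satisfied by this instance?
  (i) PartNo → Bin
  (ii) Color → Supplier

1

(i) PartNo → Bin: PartNo=E14: 2 rows → Bin takes values {21, 28} — violation; PartNo=E95: 4 rows → Bin takes values {20, 28} — violation — fails.
(ii) Color → Supplier: every LHS value maps to a single RHS value — holds.
1 of the 2 dependencies holds.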